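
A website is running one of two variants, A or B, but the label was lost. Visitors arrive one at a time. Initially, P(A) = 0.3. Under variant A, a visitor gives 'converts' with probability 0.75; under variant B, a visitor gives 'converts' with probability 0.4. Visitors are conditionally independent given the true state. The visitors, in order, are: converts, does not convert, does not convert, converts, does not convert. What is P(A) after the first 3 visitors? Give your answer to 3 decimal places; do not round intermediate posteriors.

After 'converts': P(A) = 0.75·0.3000 / (0.75·0.3000 + 0.4·0.7000) ≈ 0.4455
After 'does not convert': P(A) = 0.25·0.4455 / (0.25·0.4455 + 0.6·0.5545) ≈ 0.2508
After 'does not convert': P(A) = 0.25·0.2508 / (0.25·0.2508 + 0.6·0.7492) ≈ 0.1224

0.122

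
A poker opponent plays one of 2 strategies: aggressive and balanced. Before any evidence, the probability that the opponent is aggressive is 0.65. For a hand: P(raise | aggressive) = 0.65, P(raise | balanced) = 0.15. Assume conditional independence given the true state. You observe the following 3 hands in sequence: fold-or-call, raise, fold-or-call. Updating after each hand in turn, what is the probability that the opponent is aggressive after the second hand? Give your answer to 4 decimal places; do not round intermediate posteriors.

After 'fold-or-call': P(aggressive) = 0.35·0.6500 / (0.35·0.6500 + 0.85·0.3500) ≈ 0.4333
After 'raise': P(aggressive) = 0.65·0.4333 / (0.65·0.4333 + 0.15·0.5667) ≈ 0.7682

0.7682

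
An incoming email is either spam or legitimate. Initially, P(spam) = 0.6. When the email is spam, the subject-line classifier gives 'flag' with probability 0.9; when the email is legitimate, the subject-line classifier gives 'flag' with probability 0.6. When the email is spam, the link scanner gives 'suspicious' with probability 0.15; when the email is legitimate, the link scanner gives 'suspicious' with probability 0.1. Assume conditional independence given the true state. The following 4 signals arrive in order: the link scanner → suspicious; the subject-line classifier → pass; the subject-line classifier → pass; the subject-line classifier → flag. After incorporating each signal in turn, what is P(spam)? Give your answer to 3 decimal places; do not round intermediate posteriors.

After the link scanner='suspicious': P(spam) = 0.15·0.6000 / (0.15·0.6000 + 0.1·0.4000) ≈ 0.6923
After the subject-line classifier='pass': P(spam) = 0.1·0.6923 / (0.1·0.6923 + 0.4·0.3077) ≈ 0.3600
After the subject-line classifier='pass': P(spam) = 0.1·0.3600 / (0.1·0.3600 + 0.4·0.6400) ≈ 0.1233
After the subject-line classifier='flag': P(spam) = 0.9·0.1233 / (0.9·0.1233 + 0.6·0.8767) ≈ 0.1742

0.174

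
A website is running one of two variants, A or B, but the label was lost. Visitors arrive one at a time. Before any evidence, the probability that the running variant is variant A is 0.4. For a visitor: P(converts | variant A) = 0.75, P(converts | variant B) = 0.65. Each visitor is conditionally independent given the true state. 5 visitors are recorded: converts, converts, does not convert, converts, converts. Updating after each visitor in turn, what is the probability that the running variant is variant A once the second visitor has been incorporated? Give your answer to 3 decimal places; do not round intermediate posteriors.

0.470

Apply Bayes' rule sequentially, carrying P(A) forward.
After 'converts': P(A) = 0.75·0.4000 / (0.75·0.4000 + 0.65·0.6000) ≈ 0.4348
After 'converts': P(A) = 0.75·0.4348 / (0.75·0.4348 + 0.65·0.5652) ≈ 0.4702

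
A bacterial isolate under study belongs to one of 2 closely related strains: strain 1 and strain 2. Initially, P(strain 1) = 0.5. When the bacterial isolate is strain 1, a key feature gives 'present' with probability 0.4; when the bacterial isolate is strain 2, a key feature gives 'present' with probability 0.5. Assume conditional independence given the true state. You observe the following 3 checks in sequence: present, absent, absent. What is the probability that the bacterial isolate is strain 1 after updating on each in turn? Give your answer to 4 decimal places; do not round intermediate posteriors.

0.5353

After 'present': P(strain 1) = 0.4·0.5000 / (0.4·0.5000 + 0.5·0.5000) ≈ 0.4444
After 'absent': P(strain 1) = 0.6·0.4444 / (0.6·0.4444 + 0.5·0.5556) ≈ 0.4898
After 'absent': P(strain 1) = 0.6·0.4898 / (0.6·0.4898 + 0.5·0.5102) ≈ 0.5353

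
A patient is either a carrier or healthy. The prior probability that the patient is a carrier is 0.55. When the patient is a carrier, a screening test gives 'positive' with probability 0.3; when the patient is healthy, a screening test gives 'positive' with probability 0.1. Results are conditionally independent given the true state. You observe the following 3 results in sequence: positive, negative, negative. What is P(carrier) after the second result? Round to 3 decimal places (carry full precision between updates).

Apply Bayes' rule sequentially, carrying P(carrier) forward.
After 'positive': P(carrier) = 0.3·0.5500 / (0.3·0.5500 + 0.1·0.4500) ≈ 0.7857
After 'negative': P(carrier) = 0.7·0.7857 / (0.7·0.7857 + 0.9·0.2143) ≈ 0.7404

0.740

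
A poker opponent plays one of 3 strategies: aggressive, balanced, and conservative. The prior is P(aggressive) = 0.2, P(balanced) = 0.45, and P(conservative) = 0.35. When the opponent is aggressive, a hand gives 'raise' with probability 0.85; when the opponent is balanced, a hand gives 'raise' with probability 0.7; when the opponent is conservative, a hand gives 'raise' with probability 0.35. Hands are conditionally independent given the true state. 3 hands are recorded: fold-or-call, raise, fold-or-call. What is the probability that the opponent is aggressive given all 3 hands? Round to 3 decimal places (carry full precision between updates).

0.046

After 'fold-or-call': normaliser = 0.15·0.2000 + 0.3·0.4500 + 0.65·0.3500; P(aggressive) ≈ 0.0764, P(balanced) ≈ 0.3439, P(conservative) ≈ 0.5796
After 'raise': normaliser = 0.85·0.0764 + 0.7·0.3439 + 0.35·0.5796; P(aggressive) ≈ 0.1277, P(balanced) ≈ 0.4734, P(conservative) ≈ 0.3989
After 'fold-or-call': normaliser = 0.15·0.1277 + 0.3·0.4734 + 0.65·0.3989; P(aggressive) ≈ 0.0456, P(balanced) ≈ 0.3378, P(conservative) ≈ 0.6167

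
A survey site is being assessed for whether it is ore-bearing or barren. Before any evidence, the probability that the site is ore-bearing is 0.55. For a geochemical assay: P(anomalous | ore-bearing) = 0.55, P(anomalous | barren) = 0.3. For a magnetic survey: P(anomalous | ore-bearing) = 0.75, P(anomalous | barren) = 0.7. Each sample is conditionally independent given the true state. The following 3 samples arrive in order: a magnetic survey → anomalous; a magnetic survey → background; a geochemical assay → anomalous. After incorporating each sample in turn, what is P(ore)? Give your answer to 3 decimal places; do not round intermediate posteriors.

Apply Bayes' rule sequentially, carrying P(ore) forward.
After a magnetic survey='anomalous': P(ore) = 0.75·0.5500 / (0.75·0.5500 + 0.7·0.4500) ≈ 0.5670
After a magnetic survey='background': P(ore) = 0.25·0.5670 / (0.25·0.5670 + 0.3·0.4330) ≈ 0.5218
After a geochemical assay='anomalous': P(ore) = 0.55·0.5218 / (0.55·0.5218 + 0.3·0.4782) ≈ 0.6667

0.667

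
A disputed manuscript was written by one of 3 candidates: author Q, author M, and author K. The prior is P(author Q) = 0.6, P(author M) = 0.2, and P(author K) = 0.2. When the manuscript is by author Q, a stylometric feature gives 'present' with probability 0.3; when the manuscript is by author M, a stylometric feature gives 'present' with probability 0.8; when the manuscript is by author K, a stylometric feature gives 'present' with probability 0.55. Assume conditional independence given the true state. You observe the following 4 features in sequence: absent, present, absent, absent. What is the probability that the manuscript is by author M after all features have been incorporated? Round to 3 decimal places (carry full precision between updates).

After 'absent': normaliser = 0.7·0.6000 + 0.2·0.2000 + 0.45·0.2000; P(author Q) ≈ 0.7636, P(author M) ≈ 0.0727, P(author K) ≈ 0.1636
After 'present': normaliser = 0.3·0.7636 + 0.8·0.0727 + 0.55·0.1636; P(author Q) ≈ 0.6072, P(author M) ≈ 0.1542, P(author K) ≈ 0.2386
After 'absent': normaliser = 0.7·0.6072 + 0.2·0.1542 + 0.45·0.2386; P(author Q) ≈ 0.7547, P(author M) ≈ 0.0548, P(author K) ≈ 0.1906
After 'absent': normaliser = 0.7·0.7547 + 0.2·0.0548 + 0.45·0.1906; P(author Q) ≈ 0.8452, P(author M) ≈ 0.0175, P(author K) ≈ 0.1372

0.018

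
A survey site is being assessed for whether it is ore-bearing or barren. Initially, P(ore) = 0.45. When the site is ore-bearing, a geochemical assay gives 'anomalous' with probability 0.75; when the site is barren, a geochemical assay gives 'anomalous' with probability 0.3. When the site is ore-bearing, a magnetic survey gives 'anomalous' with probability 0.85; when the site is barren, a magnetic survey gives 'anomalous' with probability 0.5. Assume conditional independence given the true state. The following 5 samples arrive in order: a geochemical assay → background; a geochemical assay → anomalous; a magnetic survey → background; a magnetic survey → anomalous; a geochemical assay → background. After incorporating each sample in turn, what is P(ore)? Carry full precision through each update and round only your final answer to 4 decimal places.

0.1174

After a geochemical assay='background': P(ore) = 0.25·0.4500 / (0.25·0.4500 + 0.7·0.5500) ≈ 0.2261
After a geochemical assay='anomalous': P(ore) = 0.75·0.2261 / (0.75·0.2261 + 0.3·0.7739) ≈ 0.4221
After a magnetic survey='background': P(ore) = 0.15·0.4221 / (0.15·0.4221 + 0.5·0.5779) ≈ 0.1798
After a magnetic survey='anomalous': P(ore) = 0.85·0.1798 / (0.85·0.1798 + 0.5·0.8202) ≈ 0.2714
After a geochemical assay='background': P(ore) = 0.25·0.2714 / (0.25·0.2714 + 0.7·0.7286) ≈ 0.1174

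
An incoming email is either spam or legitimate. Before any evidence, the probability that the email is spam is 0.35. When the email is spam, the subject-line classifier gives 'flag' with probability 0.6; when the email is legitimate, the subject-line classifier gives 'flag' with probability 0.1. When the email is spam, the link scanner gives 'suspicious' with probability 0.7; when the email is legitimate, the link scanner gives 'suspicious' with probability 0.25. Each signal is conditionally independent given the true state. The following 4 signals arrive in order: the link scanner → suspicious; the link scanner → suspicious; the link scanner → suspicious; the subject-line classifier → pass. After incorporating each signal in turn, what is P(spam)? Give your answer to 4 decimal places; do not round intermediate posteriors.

Apply Bayes' rule sequentially, carrying P(spam) forward.
After the link scanner='suspicious': P(spam) = 0.7·0.3500 / (0.7·0.3500 + 0.25·0.6500) ≈ 0.6012
After the link scanner='suspicious': P(spam) = 0.7·0.6012 / (0.7·0.6012 + 0.25·0.3988) ≈ 0.8085
After the link scanner='suspicious': P(spam) = 0.7·0.8085 / (0.7·0.8085 + 0.25·0.1915) ≈ 0.9220
After the subject-line classifier='pass': P(spam) = 0.4·0.9220 / (0.4·0.9220 + 0.9·0.0780) ≈ 0.8401

0.8401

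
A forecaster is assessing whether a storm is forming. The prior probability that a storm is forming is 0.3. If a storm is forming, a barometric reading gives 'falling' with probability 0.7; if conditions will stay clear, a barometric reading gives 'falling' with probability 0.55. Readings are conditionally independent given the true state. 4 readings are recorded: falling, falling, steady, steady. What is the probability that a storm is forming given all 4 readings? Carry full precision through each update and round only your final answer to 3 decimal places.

0.236

After 'falling': P(storm) = 0.7·0.3000 / (0.7·0.3000 + 0.55·0.7000) ≈ 0.3529
After 'falling': P(storm) = 0.7·0.3529 / (0.7·0.3529 + 0.55·0.6471) ≈ 0.4098
After 'steady': P(storm) = 0.3·0.4098 / (0.3·0.4098 + 0.45·0.5902) ≈ 0.3164
After 'steady': P(storm) = 0.3·0.3164 / (0.3·0.3164 + 0.45·0.6836) ≈ 0.2358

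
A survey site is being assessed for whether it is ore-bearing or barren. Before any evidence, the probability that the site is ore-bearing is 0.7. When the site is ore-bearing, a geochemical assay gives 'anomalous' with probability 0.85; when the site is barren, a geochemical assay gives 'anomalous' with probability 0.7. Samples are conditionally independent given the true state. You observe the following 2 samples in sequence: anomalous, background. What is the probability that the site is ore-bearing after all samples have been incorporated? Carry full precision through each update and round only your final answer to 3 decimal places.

0.586

After 'anomalous': P(ore) = 0.85·0.7000 / (0.85·0.7000 + 0.7·0.3000) ≈ 0.7391
After 'background': P(ore) = 0.15·0.7391 / (0.15·0.7391 + 0.3·0.2609) ≈ 0.5862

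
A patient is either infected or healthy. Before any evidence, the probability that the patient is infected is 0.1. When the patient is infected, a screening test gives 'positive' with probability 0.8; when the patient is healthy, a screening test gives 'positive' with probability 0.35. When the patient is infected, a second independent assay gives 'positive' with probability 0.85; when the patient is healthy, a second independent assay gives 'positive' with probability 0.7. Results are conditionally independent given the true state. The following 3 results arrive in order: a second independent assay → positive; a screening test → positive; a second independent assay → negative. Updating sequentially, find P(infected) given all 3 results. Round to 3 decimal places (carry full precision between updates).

Each posterior becomes the prior for the next update.
After a second independent assay='positive': P(infected) = 0.85·0.1000 / (0.85·0.1000 + 0.7·0.9000) ≈ 0.1189
After a screening test='positive': P(infected) = 0.8·0.1189 / (0.8·0.1189 + 0.35·0.8811) ≈ 0.2357
After a second independent assay='negative': P(infected) = 0.15·0.2357 / (0.15·0.2357 + 0.3·0.7643) ≈ 0.1336

0.134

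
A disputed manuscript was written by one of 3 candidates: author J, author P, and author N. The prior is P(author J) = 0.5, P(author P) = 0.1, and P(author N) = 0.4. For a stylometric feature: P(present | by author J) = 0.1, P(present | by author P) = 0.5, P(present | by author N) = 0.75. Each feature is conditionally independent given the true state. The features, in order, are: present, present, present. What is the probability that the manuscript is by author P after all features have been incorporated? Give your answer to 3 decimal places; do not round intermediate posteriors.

After 'present': normaliser = 0.1·0.5000 + 0.5·0.1000 + 0.75·0.4000; P(author J) ≈ 0.1250, P(author P) ≈ 0.1250, P(author N) ≈ 0.7500
After 'present': normaliser = 0.1·0.1250 + 0.5·0.1250 + 0.75·0.7500; P(author J) ≈ 0.0196, P(author P) ≈ 0.0980, P(author N) ≈ 0.8824
After 'present': normaliser = 0.1·0.0196 + 0.5·0.0980 + 0.75·0.8824; P(author J) ≈ 0.0028, P(author P) ≈ 0.0688, P(author N) ≈ 0.9285

0.069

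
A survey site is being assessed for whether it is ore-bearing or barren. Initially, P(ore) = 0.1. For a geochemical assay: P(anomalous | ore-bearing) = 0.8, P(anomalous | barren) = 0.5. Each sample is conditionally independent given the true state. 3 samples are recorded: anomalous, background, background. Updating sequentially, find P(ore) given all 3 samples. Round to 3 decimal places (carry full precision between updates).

0.028

After 'anomalous': P(ore) = 0.8·0.1000 / (0.8·0.1000 + 0.5·0.9000) ≈ 0.1509
After 'background': P(ore) = 0.2·0.1509 / (0.2·0.1509 + 0.5·0.8491) ≈ 0.0664
After 'background': P(ore) = 0.2·0.0664 / (0.2·0.0664 + 0.5·0.9336) ≈ 0.0277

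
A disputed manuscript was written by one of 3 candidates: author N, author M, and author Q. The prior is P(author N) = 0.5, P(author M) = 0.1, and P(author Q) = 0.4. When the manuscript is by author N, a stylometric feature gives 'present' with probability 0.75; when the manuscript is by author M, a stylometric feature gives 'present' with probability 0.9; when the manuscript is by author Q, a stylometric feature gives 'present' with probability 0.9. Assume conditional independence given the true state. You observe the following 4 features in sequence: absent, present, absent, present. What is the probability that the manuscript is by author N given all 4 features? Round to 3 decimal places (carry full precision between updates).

0.813

After 'absent': normaliser = 0.25·0.5000 + 0.1·0.1000 + 0.1·0.4000; P(author N) ≈ 0.7143, P(author M) ≈ 0.0571, P(author Q) ≈ 0.2286
After 'present': normaliser = 0.75·0.7143 + 0.9·0.0571 + 0.9·0.2286; P(author N) ≈ 0.6757, P(author M) ≈ 0.0649, P(author Q) ≈ 0.2595
After 'absent': normaliser = 0.25·0.6757 + 0.1·0.0649 + 0.1·0.2595; P(author N) ≈ 0.8389, P(author M) ≈ 0.0322, P(author Q) ≈ 0.1289
After 'present': normaliser = 0.75·0.8389 + 0.9·0.0322 + 0.9·0.1289; P(author N) ≈ 0.8127, P(author M) ≈ 0.0375, P(author Q) ≈ 0.1498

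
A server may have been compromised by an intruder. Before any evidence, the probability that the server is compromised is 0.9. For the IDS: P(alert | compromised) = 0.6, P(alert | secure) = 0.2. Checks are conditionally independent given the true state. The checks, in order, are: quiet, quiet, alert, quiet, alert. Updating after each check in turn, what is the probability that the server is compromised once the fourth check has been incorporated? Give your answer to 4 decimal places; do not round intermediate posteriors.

0.7714

After 'quiet': P(compromised) = 0.4·0.9000 / (0.4·0.9000 + 0.8·0.1000) ≈ 0.8182
After 'quiet': P(compromised) = 0.4·0.8182 / (0.4·0.8182 + 0.8·0.1818) ≈ 0.6923
After 'alert': P(compromised) = 0.6·0.6923 / (0.6·0.6923 + 0.2·0.3077) ≈ 0.8710
After 'quiet': P(compromised) = 0.4·0.8710 / (0.4·0.8710 + 0.8·0.1290) ≈ 0.7714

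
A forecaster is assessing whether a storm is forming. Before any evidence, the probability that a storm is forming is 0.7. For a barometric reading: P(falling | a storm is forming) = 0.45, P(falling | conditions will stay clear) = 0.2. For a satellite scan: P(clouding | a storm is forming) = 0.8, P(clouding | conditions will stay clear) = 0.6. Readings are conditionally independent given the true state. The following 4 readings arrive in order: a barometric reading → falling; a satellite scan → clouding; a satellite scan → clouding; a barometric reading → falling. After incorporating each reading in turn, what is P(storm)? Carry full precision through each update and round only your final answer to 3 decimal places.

0.955

After a barometric reading='falling': P(storm) = 0.45·0.7000 / (0.45·0.7000 + 0.2·0.3000) ≈ 0.8400
After a satellite scan='clouding': P(storm) = 0.8·0.8400 / (0.8·0.8400 + 0.6·0.1600) ≈ 0.8750
After a satellite scan='clouding': P(storm) = 0.8·0.8750 / (0.8·0.8750 + 0.6·0.1250) ≈ 0.9032
After a barometric reading='falling': P(storm) = 0.45·0.9032 / (0.45·0.9032 + 0.2·0.0968) ≈ 0.9545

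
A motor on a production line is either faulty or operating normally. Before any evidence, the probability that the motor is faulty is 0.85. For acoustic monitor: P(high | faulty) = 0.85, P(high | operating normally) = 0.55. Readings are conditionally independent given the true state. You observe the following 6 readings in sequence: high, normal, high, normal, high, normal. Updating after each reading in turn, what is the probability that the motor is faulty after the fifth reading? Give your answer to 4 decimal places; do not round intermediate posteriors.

Apply Bayes' rule sequentially, carrying P(faulty) forward.
After 'high': P(faulty) = 0.85·0.8500 / (0.85·0.8500 + 0.55·0.1500) ≈ 0.8975
After 'normal': P(faulty) = 0.15·0.8975 / (0.15·0.8975 + 0.45·0.1025) ≈ 0.7448
After 'high': P(faulty) = 0.85·0.7448 / (0.85·0.7448 + 0.55·0.2552) ≈ 0.8186
After 'normal': P(faulty) = 0.15·0.8186 / (0.15·0.8186 + 0.45·0.1814) ≈ 0.6006
After 'high': P(faulty) = 0.85·0.6006 / (0.85·0.6006 + 0.55·0.3994) ≈ 0.6992

0.6992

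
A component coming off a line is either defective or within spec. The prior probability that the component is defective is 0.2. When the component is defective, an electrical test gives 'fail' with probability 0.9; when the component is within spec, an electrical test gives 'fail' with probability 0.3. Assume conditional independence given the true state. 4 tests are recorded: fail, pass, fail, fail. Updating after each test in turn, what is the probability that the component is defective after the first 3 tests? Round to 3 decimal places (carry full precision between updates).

Each posterior becomes the prior for the next update.
After 'fail': P(defective) = 0.9·0.2000 / (0.9·0.2000 + 0.3·0.8000) ≈ 0.4286
After 'pass': P(defective) = 0.1·0.4286 / (0.1·0.4286 + 0.7·0.5714) ≈ 0.0968
After 'fail': P(defective) = 0.9·0.0968 / (0.9·0.0968 + 0.3·0.9032) ≈ 0.2432

0.243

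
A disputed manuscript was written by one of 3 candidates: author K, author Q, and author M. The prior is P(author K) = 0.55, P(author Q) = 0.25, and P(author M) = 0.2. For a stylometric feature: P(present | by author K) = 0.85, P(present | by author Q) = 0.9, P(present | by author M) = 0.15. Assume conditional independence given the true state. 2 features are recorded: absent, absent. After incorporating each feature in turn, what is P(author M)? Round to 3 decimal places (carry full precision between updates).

After 'absent': normaliser = 0.15·0.5500 + 0.1·0.2500 + 0.85·0.2000; P(author K) ≈ 0.2973, P(author Q) ≈ 0.0901, P(author M) ≈ 0.6126
After 'absent': normaliser = 0.15·0.2973 + 0.1·0.0901 + 0.85·0.6126; P(author K) ≈ 0.0776, P(author Q) ≈ 0.0157, P(author M) ≈ 0.9067

0.907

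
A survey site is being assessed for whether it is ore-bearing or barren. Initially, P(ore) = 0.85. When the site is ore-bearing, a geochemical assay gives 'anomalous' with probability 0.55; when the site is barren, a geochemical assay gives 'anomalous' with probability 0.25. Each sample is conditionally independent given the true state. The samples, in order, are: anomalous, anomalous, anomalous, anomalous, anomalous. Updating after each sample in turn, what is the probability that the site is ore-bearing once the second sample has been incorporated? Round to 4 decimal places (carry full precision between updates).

0.9648

After 'anomalous': P(ore) = 0.55·0.8500 / (0.55·0.8500 + 0.25·0.1500) ≈ 0.9257
After 'anomalous': P(ore) = 0.55·0.9257 / (0.55·0.9257 + 0.25·0.0743) ≈ 0.9648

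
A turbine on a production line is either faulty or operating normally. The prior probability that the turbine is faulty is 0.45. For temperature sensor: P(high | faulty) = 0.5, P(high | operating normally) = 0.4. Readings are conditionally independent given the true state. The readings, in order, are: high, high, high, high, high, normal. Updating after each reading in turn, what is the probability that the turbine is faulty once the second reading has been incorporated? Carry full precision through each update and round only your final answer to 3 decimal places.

After 'high': P(faulty) = 0.5·0.4500 / (0.5·0.4500 + 0.4·0.5500) ≈ 0.5056
After 'high': P(faulty) = 0.5·0.5056 / (0.5·0.5056 + 0.4·0.4944) ≈ 0.5611

0.561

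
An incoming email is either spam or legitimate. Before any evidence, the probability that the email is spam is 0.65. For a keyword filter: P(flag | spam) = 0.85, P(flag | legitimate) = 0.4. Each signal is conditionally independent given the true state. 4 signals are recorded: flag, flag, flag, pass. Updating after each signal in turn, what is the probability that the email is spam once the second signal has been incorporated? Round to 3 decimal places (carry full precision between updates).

0.893

After 'flag': P(spam) = 0.85·0.6500 / (0.85·0.6500 + 0.4·0.3500) ≈ 0.7978
After 'flag': P(spam) = 0.85·0.7978 / (0.85·0.7978 + 0.4·0.2022) ≈ 0.8935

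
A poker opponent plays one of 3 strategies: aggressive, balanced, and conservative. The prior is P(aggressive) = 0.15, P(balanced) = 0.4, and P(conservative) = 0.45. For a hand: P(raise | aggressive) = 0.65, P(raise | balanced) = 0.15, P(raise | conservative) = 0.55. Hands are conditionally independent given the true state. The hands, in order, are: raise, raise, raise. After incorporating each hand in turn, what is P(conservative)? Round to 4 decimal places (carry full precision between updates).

0.6377

Each posterior becomes the prior for the next update.
After 'raise': normaliser = 0.65·0.1500 + 0.15·0.4000 + 0.55·0.4500; P(aggressive) ≈ 0.2407, P(balanced) ≈ 0.1481, P(conservative) ≈ 0.6111
After 'raise': normaliser = 0.65·0.2407 + 0.15·0.1481 + 0.55·0.6111; P(aggressive) ≈ 0.3040, P(balanced) ≈ 0.0432, P(conservative) ≈ 0.6529
After 'raise': normaliser = 0.65·0.3040 + 0.15·0.0432 + 0.55·0.6529; P(aggressive) ≈ 0.3508, P(balanced) ≈ 0.0115, P(conservative) ≈ 0.6377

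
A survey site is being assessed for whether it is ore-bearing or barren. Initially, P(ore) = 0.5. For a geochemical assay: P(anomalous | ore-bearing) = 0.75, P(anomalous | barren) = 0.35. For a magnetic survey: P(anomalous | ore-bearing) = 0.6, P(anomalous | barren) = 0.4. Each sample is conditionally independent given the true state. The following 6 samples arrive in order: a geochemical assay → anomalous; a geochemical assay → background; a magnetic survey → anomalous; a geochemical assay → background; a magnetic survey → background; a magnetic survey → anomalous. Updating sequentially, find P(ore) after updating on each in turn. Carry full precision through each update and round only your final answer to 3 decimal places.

After a geochemical assay='anomalous': P(ore) = 0.75·0.5000 / (0.75·0.5000 + 0.35·0.5000) ≈ 0.6818
After a geochemical assay='background': P(ore) = 0.25·0.6818 / (0.25·0.6818 + 0.65·0.3182) ≈ 0.4518
After a magnetic survey='anomalous': P(ore) = 0.6·0.4518 / (0.6·0.4518 + 0.4·0.5482) ≈ 0.5528
After a geochemical assay='background': P(ore) = 0.25·0.5528 / (0.25·0.5528 + 0.65·0.4472) ≈ 0.3223
After a magnetic survey='background': P(ore) = 0.4·0.3223 / (0.4·0.3223 + 0.6·0.6777) ≈ 0.2407
After a magnetic survey='anomalous': P(ore) = 0.6·0.2407 / (0.6·0.2407 + 0.4·0.7593) ≈ 0.3223

0.322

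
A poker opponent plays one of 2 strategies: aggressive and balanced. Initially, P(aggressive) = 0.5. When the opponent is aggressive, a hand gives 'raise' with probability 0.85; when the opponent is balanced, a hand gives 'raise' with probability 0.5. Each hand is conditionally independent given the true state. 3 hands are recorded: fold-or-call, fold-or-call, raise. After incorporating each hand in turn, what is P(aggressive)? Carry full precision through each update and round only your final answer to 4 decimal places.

0.1327

After 'fold-or-call': P(aggressive) = 0.15·0.5000 / (0.15·0.5000 + 0.5·0.5000) ≈ 0.2308
After 'fold-or-call': P(aggressive) = 0.15·0.2308 / (0.15·0.2308 + 0.5·0.7692) ≈ 0.0826
After 'raise': P(aggressive) = 0.85·0.0826 / (0.85·0.0826 + 0.5·0.9174) ≈ 0.1327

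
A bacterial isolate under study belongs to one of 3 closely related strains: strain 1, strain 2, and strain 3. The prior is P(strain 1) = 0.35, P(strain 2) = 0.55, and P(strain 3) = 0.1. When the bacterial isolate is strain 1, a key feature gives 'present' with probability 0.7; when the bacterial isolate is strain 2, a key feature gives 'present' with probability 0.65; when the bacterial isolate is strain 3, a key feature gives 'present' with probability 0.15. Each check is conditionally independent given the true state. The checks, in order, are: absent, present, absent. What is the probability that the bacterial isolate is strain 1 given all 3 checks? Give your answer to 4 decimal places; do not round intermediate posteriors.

0.2876

Each posterior becomes the prior for the next update.
After 'absent': normaliser = 0.3·0.3500 + 0.35·0.5500 + 0.85·0.1000; P(strain 1) ≈ 0.2745, P(strain 2) ≈ 0.5033, P(strain 3) ≈ 0.2222
After 'present': normaliser = 0.7·0.2745 + 0.65·0.5033 + 0.15·0.2222; P(strain 1) ≈ 0.3477, P(strain 2) ≈ 0.5920, P(strain 3) ≈ 0.0603
After 'absent': normaliser = 0.3·0.3477 + 0.35·0.5920 + 0.85·0.0603; P(strain 1) ≈ 0.2876, P(strain 2) ≈ 0.5711, P(strain 3) ≈ 0.1413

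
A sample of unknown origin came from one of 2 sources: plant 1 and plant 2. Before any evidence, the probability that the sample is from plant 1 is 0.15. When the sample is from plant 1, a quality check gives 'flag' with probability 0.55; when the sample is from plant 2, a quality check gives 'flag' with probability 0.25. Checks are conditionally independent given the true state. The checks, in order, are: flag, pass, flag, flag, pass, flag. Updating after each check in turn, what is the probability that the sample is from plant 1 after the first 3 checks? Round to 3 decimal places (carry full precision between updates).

0.339

After 'flag': P(plant 1) = 0.55·0.1500 / (0.55·0.1500 + 0.25·0.8500) ≈ 0.2797
After 'pass': P(plant 1) = 0.45·0.2797 / (0.45·0.2797 + 0.75·0.7203) ≈ 0.1889
After 'flag': P(plant 1) = 0.55·0.1889 / (0.55·0.1889 + 0.25·0.8111) ≈ 0.3388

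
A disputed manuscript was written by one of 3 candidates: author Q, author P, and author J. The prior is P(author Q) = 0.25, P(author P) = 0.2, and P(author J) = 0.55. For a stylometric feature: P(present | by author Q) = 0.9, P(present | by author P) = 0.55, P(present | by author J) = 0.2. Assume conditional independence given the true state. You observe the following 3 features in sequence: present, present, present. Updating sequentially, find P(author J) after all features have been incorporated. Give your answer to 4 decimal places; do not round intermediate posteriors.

0.0200

Each posterior becomes the prior for the next update.
After 'present': normaliser = 0.9·0.2500 + 0.55·0.2000 + 0.2·0.5500; P(author Q) ≈ 0.5056, P(author P) ≈ 0.2472, P(author J) ≈ 0.2472
After 'present': normaliser = 0.9·0.5056 + 0.55·0.2472 + 0.2·0.2472; P(author Q) ≈ 0.7105, P(author P) ≈ 0.2123, P(author J) ≈ 0.0772
After 'present': normaliser = 0.9·0.7105 + 0.55·0.2123 + 0.2·0.0772; P(author Q) ≈ 0.8287, P(author P) ≈ 0.1513, P(author J) ≈ 0.0200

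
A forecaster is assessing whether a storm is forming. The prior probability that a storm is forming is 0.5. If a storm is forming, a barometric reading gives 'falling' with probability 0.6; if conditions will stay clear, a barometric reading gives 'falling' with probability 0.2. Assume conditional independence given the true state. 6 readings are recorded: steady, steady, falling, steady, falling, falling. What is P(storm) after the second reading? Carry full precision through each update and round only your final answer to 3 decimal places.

0.200

Each posterior becomes the prior for the next update.
After 'steady': P(storm) = 0.4·0.5000 / (0.4·0.5000 + 0.8·0.5000) ≈ 0.3333
After 'steady': P(storm) = 0.4·0.3333 / (0.4·0.3333 + 0.8·0.6667) ≈ 0.2000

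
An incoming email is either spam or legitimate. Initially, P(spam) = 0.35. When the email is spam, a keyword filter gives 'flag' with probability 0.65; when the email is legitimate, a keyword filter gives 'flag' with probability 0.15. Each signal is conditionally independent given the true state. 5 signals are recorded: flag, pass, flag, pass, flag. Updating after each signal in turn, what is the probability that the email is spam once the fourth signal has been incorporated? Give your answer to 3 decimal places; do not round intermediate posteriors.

0.632

After 'flag': P(spam) = 0.65·0.3500 / (0.65·0.3500 + 0.15·0.6500) ≈ 0.7000
After 'pass': P(spam) = 0.35·0.7000 / (0.35·0.7000 + 0.85·0.3000) ≈ 0.4900
After 'flag': P(spam) = 0.65·0.4900 / (0.65·0.4900 + 0.15·0.5100) ≈ 0.8063
After 'pass': P(spam) = 0.35·0.8063 / (0.35·0.8063 + 0.85·0.1937) ≈ 0.6316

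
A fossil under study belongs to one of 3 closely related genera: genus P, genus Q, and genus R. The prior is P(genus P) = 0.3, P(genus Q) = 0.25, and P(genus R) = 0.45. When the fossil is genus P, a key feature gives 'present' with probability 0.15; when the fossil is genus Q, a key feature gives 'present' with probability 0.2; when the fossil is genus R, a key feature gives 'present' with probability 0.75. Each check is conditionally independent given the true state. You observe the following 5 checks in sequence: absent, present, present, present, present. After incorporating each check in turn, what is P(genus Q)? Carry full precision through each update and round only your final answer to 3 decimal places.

After 'absent': normaliser = 0.85·0.3000 + 0.8·0.2500 + 0.25·0.4500; P(genus P) ≈ 0.4493, P(genus Q) ≈ 0.3524, P(genus R) ≈ 0.1982
After 'present': normaliser = 0.15·0.4493 + 0.2·0.3524 + 0.75·0.1982; P(genus P) ≈ 0.2352, P(genus Q) ≈ 0.2460, P(genus R) ≈ 0.5188
After 'present': normaliser = 0.15·0.2352 + 0.2·0.2460 + 0.75·0.5188; P(genus P) ≈ 0.0745, P(genus Q) ≈ 0.1039, P(genus R) ≈ 0.8216
After 'present': normaliser = 0.15·0.0745 + 0.2·0.1039 + 0.75·0.8216; P(genus P) ≈ 0.0172, P(genus Q) ≈ 0.0321, P(genus R) ≈ 0.9507
After 'present': normaliser = 0.15·0.0172 + 0.2·0.0321 + 0.75·0.9507; P(genus P) ≈ 0.0036, P(genus Q) ≈ 0.0089, P(genus R) ≈ 0.9875

0.009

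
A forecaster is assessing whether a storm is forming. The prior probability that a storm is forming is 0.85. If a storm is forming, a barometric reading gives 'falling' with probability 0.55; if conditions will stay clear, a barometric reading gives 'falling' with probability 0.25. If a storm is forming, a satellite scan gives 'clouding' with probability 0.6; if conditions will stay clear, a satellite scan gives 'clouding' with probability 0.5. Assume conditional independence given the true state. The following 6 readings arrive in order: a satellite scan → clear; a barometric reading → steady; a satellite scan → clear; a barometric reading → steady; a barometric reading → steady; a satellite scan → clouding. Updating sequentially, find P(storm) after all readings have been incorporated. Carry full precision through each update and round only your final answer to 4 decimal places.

0.4845

Each posterior becomes the prior for the next update.
After a satellite scan='clear': P(storm) = 0.4·0.8500 / (0.4·0.8500 + 0.5·0.1500) ≈ 0.8193
After a barometric reading='steady': P(storm) = 0.45·0.8193 / (0.45·0.8193 + 0.75·0.1807) ≈ 0.7312
After a satellite scan='clear': P(storm) = 0.4·0.7312 / (0.4·0.7312 + 0.5·0.2688) ≈ 0.6851
After a barometric reading='steady': P(storm) = 0.45·0.6851 / (0.45·0.6851 + 0.75·0.3149) ≈ 0.5663
After a barometric reading='steady': P(storm) = 0.45·0.5663 / (0.45·0.5663 + 0.75·0.4337) ≈ 0.4393
After a satellite scan='clouding': P(storm) = 0.6·0.4393 / (0.6·0.4393 + 0.5·0.5607) ≈ 0.4845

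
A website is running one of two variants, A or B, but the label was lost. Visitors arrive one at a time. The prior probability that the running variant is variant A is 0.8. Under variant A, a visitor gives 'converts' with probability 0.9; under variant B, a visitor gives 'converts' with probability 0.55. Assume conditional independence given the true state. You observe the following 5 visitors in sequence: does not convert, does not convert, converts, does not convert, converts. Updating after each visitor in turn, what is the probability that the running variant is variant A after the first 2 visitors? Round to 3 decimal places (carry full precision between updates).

0.165

After 'does not convert': P(A) = 0.1·0.8000 / (0.1·0.8000 + 0.45·0.2000) ≈ 0.4706
After 'does not convert': P(A) = 0.1·0.4706 / (0.1·0.4706 + 0.45·0.5294) ≈ 0.1649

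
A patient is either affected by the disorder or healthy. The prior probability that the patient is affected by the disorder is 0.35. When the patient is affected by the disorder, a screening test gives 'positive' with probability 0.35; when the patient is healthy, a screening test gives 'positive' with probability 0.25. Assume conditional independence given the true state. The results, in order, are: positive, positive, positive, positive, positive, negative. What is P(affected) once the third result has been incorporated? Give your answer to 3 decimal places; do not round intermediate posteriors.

After 'positive': P(affected) = 0.35·0.3500 / (0.35·0.3500 + 0.25·0.6500) ≈ 0.4298
After 'positive': P(affected) = 0.35·0.4298 / (0.35·0.4298 + 0.25·0.5702) ≈ 0.5135
After 'positive': P(affected) = 0.35·0.5135 / (0.35·0.5135 + 0.25·0.4865) ≈ 0.5964

0.596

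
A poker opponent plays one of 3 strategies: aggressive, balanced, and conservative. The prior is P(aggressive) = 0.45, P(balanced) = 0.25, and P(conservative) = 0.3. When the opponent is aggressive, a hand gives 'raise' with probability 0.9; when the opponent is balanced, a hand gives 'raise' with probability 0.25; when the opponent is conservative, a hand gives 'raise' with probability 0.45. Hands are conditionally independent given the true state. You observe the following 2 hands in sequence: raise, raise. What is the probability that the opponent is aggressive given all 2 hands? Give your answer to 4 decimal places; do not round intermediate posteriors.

0.8268

After 'raise': normaliser = 0.9·0.4500 + 0.25·0.2500 + 0.45·0.3000; P(aggressive) ≈ 0.6722, P(balanced) ≈ 0.1037, P(conservative) ≈ 0.2241
After 'raise': normaliser = 0.9·0.6722 + 0.25·0.1037 + 0.45·0.2241; P(aggressive) ≈ 0.8268, P(balanced) ≈ 0.0354, P(conservative) ≈ 0.1378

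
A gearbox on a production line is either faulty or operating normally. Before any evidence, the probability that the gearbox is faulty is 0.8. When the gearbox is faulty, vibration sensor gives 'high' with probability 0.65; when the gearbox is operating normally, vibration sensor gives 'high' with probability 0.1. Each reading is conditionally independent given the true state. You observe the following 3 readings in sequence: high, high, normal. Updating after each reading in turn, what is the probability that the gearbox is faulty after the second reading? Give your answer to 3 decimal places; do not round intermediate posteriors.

0.994

Apply Bayes' rule sequentially, carrying P(faulty) forward.
After 'high': P(faulty) = 0.65·0.8000 / (0.65·0.8000 + 0.1·0.2000) ≈ 0.9630
After 'high': P(faulty) = 0.65·0.9630 / (0.65·0.9630 + 0.1·0.0370) ≈ 0.9941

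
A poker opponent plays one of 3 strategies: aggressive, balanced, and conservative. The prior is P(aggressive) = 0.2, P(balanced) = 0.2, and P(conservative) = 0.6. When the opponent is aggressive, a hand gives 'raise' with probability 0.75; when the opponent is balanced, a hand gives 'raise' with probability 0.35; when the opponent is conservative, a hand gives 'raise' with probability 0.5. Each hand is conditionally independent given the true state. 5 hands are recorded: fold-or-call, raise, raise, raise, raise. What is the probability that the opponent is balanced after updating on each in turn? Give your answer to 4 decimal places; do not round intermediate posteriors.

After 'fold-or-call': normaliser = 0.25·0.2000 + 0.65·0.2000 + 0.5·0.6000; P(aggressive) ≈ 0.1042, P(balanced) ≈ 0.2708, P(conservative) ≈ 0.6250
After 'raise': normaliser = 0.75·0.1042 + 0.35·0.2708 + 0.5·0.6250; P(aggressive) ≈ 0.1609, P(balanced) ≈ 0.1953, P(conservative) ≈ 0.6438
After 'raise': normaliser = 0.75·0.1609 + 0.35·0.1953 + 0.5·0.6438; P(aggressive) ≈ 0.2362, P(balanced) ≈ 0.1338, P(conservative) ≈ 0.6300
After 'raise': normaliser = 0.75·0.2362 + 0.35·0.1338 + 0.5·0.6300; P(aggressive) ≈ 0.3287, P(balanced) ≈ 0.0869, P(conservative) ≈ 0.5844
After 'raise': normaliser = 0.75·0.3287 + 0.35·0.0869 + 0.5·0.5844; P(aggressive) ≈ 0.4332, P(balanced) ≈ 0.0534, P(conservative) ≈ 0.5134

0.0534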